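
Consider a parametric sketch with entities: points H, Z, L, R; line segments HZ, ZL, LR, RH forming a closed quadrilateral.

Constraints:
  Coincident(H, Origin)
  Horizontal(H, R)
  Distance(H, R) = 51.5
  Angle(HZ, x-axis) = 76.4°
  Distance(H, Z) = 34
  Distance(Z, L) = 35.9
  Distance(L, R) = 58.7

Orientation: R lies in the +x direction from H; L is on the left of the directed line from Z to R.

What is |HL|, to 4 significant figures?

66.52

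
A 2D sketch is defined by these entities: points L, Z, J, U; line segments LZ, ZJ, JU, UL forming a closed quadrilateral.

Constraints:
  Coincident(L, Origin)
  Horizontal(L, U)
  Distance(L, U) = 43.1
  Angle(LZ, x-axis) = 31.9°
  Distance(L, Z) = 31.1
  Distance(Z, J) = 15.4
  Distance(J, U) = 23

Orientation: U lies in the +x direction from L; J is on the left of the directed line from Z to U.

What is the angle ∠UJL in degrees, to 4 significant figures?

67.25°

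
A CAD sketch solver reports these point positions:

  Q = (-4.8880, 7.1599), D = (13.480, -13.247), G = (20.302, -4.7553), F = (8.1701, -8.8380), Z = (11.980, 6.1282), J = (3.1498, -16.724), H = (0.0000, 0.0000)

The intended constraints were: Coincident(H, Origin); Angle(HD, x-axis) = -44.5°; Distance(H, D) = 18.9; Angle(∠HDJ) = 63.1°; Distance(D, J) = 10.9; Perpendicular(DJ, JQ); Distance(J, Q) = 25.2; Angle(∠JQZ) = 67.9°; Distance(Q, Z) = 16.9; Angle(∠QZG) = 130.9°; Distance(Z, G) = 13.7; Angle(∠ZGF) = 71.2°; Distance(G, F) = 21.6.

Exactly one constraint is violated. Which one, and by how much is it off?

Distance(G, F) = 21.6 — off by 8.80.

H = (0.00, 0.00) ✓; HD at -44.50° ✓; |HD| = 18.90 ✓; ∠HDJ = 63.10° ✓; |DJ| = 10.90 ✓; ∠(DJ, JQ) = 90.00° ✓; |JQ| = 25.20 ✓; ∠JQZ = 67.90° ✓; |QZ| = 16.90 ✓; ∠QZG = 130.9° ✓; |ZG| = 13.70 ✓; ∠ZGF = 71.20° ✓; |GF| = 12.80 ✗.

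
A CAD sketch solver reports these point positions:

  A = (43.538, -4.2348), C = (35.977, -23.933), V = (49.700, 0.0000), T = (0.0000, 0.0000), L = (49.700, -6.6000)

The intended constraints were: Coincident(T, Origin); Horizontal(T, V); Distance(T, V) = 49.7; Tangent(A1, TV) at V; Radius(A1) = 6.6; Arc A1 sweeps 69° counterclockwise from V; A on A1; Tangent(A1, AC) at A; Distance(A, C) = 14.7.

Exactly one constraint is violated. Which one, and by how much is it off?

Distance(A, C) = 14.7 — off by 6.40.

T = (0.00, 0.00) ✓; T.y = 0.00, V.y = 0.00 ✓; |TV| = 49.70 ✓; ∠(LV, VT) = 90.00° ✓; |LV| = 6.600 ✓; bearing(L→A) − bearing(L→V) = 69.00° ✓; |LA| = 6.600 ✓; ∠(LA, AC) = 90.00° ✓; |AC| = 21.10 ✗.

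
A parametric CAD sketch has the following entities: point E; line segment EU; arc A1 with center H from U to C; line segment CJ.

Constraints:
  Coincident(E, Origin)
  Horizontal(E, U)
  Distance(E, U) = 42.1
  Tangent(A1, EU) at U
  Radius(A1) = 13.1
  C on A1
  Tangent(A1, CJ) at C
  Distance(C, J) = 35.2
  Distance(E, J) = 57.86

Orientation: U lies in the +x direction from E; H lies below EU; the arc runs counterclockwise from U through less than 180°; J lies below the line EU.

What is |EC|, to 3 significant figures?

32.1

Checks: E = (0.00, 0.00) ✓; |HC| = 13.10 ✓; ∠(HC, CJ) = 90.00° ✓; |CJ| = 35.20 ✓; |EJ| = 57.86 ✓.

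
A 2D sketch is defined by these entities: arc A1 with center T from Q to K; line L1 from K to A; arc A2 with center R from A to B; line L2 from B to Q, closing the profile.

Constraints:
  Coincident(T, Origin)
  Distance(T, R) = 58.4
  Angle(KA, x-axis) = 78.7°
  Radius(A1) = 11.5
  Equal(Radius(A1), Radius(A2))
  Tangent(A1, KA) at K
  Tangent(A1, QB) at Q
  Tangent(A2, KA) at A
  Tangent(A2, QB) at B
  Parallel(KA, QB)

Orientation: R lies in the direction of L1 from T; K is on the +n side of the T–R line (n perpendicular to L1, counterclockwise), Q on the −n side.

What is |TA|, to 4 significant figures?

59.52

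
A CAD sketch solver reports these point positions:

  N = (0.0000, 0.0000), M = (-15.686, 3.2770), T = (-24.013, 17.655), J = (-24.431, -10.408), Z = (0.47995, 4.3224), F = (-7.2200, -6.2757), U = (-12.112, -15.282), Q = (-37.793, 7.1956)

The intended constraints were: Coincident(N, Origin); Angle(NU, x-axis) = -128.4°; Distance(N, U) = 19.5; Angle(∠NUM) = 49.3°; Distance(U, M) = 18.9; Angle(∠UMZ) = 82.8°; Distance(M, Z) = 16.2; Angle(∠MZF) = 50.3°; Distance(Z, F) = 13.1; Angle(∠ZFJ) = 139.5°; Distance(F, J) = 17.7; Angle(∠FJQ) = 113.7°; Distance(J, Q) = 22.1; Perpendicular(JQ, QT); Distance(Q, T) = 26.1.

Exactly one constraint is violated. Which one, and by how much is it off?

Distance(Q, T) = 26.1 — off by 8.80.

N = (0.00, 0.00) ✓; NU at -128.4° ✓; |NU| = 19.50 ✓; ∠NUM = 49.30° ✓; |UM| = 18.90 ✓; ∠UMZ = 82.80° ✓; |MZ| = 16.20 ✓; ∠MZF = 50.30° ✓; |ZF| = 13.10 ✓; ∠ZFJ = 139.5° ✓; |FJ| = 17.70 ✓; ∠FJQ = 113.7° ✓; |JQ| = 22.10 ✓; ∠(JQ, QT) = 90.00° ✓; |QT| = 17.30 ✗.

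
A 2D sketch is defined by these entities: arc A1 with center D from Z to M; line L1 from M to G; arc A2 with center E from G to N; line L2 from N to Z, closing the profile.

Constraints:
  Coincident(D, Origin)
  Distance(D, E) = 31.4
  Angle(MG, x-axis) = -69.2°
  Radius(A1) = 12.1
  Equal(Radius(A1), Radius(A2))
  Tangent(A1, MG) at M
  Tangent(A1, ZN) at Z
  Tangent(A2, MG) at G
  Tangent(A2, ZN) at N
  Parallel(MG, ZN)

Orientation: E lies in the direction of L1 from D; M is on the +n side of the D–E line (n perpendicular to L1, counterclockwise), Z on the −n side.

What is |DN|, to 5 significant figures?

33.651

Tangency of A1 to both parallel lines with radius 12.1 puts M and Z at D ± 12.1·n: M = (11.311, 4.2968), Z = (-11.311, -4.2968). Equal radii place G and N the same way about E: G = E + 12.1·n = (22.462, -25.057), N = E − 12.1·n = (-0.16103, -33.650). Then |DN| = |N − D| = 33.651.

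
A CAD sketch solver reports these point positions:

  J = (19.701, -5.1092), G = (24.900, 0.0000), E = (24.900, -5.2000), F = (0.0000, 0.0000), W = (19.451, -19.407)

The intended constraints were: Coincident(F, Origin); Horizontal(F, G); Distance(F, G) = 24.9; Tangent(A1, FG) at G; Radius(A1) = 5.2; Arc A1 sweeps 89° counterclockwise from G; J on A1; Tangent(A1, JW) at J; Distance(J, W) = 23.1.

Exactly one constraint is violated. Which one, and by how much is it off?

Distance(J, W) = 23.1 — off by 8.80.

F = (0.00, 0.00) ✓; F.y = 0.00, G.y = 0.00 ✓; |FG| = 24.90 ✓; ∠(EG, GF) = 90.00° ✓; |EG| = 5.200 ✓; bearing(E→J) − bearing(E→G) = 89.00° ✓; |EJ| = 5.200 ✓; ∠(EJ, JW) = 90.00° ✓; |JW| = 14.30 ✗.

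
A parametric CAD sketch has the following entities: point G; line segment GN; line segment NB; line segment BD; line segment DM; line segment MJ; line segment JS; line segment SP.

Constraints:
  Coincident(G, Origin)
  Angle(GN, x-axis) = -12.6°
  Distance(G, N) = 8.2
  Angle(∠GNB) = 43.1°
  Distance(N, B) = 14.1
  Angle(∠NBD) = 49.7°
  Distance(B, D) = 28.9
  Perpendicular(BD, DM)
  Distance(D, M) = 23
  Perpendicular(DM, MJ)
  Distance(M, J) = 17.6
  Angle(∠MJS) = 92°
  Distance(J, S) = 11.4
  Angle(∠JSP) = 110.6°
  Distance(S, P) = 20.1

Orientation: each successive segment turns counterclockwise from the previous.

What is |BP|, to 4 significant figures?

29.71

G is at the origin; GN runs at -12.6° with length 8.2, so N = (8.003, -1.789). ∠GNB = 43.1° gives NB at 124.3° from the x-axis; with |NB| = 14.1, B = (0.05680, 9.859). ∠NBD = 49.7° gives BD at -105.4° from the x-axis; with |BD| = 28.9, D = (-7.618, -18.00). BD is perpendicular to DM, so DM runs at -15.40°; with |DM| = 23.0, M = (14.56, -24.11). DM is perpendicular to MJ, so MJ runs at 74.60°; with |MJ| = 17.6, J = (19.23, -7.143). ∠MJS = 92.0° gives JS at 162.6° from the x-axis; with |JS| = 11.4, S = (8.352, -3.734). ∠JSP = 110.6° gives SP at -128.0° from the x-axis; with |SP| = 20.1, P = (-4.023, -19.57). Then |BP| = |P − B| = 29.71.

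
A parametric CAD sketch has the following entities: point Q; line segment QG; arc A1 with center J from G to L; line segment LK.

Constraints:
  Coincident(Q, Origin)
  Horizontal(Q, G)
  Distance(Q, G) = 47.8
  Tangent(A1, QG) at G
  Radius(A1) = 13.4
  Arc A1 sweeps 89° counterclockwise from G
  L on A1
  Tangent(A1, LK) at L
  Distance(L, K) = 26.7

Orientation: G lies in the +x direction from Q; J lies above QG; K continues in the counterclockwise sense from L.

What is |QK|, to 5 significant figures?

73.426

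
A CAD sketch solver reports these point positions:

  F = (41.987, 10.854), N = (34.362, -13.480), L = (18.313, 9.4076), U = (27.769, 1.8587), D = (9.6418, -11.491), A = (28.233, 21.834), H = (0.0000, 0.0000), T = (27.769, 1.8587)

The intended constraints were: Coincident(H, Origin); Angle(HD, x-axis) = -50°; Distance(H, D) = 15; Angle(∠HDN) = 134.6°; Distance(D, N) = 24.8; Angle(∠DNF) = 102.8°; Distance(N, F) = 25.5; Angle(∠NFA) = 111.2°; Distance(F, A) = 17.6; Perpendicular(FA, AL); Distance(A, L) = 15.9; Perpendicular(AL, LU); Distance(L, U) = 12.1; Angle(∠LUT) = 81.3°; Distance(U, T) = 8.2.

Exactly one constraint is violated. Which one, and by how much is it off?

Distance(U, T) = 8.2 — off by 8.20.

H = (0.00, 0.00) ✓; HD at -50.00° ✓; |HD| = 15.00 ✓; ∠HDN = 134.6° ✓; |DN| = 24.80 ✓; ∠DNF = 102.8° ✓; |NF| = 25.50 ✓; ∠NFA = 111.2° ✓; |FA| = 17.60 ✓; ∠(FA, AL) = 90.00° ✓; |AL| = 15.90 ✓; ∠(AL, LU) = 90.00° ✓; |LU| = 12.10 ✓; ∠LUT = 81.30° ✓; |UT| = 0.000 ✗.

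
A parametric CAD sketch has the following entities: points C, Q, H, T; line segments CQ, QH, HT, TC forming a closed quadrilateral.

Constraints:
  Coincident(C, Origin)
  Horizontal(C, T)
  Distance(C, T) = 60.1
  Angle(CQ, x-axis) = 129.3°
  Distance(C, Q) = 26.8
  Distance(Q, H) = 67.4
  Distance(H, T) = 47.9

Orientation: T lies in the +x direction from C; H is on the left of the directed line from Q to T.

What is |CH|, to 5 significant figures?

64.568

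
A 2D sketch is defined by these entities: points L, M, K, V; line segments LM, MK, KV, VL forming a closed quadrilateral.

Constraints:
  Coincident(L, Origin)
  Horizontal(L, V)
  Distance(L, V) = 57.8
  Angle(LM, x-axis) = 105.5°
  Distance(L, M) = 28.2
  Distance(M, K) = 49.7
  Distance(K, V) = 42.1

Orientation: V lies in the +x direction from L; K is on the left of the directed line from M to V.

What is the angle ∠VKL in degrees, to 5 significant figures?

70.413°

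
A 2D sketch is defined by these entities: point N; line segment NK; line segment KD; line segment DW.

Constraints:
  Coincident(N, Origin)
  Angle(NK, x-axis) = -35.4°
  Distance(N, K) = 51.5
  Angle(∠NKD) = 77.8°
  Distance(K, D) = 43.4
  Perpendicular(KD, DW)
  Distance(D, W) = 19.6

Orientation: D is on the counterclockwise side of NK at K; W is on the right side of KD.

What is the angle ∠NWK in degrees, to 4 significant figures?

40.76°

∠NKD = 77.8°, so KD runs at -35.4° + (180° − 77.8°) = 66.80° from the x-axis; with |KD| = 43.4, D = K + 43.4·(cos 66.80°, sin 66.80°) = (59.08, 10.06). The perpendicularity gives DW at right angles to KD; with |DW| = 19.6 on the right of KD, W = D + 19.6·(0.9191, -0.3939) = (77.09, 2.336). Then cos ∠NWK = WN·WK / (|WN||WK|), giving 40.76°.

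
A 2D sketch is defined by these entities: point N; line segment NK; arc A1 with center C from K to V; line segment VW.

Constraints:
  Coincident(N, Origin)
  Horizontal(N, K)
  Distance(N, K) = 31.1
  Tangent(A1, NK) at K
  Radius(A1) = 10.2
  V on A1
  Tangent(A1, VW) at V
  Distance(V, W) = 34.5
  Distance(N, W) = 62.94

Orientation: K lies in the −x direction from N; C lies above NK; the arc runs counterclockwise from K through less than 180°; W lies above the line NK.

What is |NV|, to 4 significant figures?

28.86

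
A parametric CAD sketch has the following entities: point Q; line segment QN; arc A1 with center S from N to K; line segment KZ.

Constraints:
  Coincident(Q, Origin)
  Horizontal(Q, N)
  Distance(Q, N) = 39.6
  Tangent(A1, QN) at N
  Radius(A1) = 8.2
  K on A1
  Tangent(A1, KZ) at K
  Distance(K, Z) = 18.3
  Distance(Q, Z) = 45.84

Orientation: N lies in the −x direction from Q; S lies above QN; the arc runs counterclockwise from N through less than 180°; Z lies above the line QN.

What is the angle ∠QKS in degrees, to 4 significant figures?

147.3°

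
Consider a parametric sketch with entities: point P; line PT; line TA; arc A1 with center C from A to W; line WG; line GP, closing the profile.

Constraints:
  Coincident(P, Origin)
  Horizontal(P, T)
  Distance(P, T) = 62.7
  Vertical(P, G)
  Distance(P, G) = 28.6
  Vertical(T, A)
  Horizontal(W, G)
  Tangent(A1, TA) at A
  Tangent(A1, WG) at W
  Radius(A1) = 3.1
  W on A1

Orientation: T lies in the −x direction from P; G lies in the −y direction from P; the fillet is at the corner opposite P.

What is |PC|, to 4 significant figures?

64.83

P is at the origin; P and T share the same y with |PT| = 62.7 and T on the −x side, so T = (-62.70, 0.000). PG is vertical with |PG| = 28.6 and G on the −y side, so G = (0.000, -28.60). The virtual corner opposite P is at (-62.70, -28.60). The tangent condition forces CA to be normal to TA and tangency of A1 to WG means the radius CW is perpendicular to WG, with radius 3.1, so the center C sits 3.1 in from both sides at C = (-59.60, -25.50). Then |PC| = |C − P| = 64.83.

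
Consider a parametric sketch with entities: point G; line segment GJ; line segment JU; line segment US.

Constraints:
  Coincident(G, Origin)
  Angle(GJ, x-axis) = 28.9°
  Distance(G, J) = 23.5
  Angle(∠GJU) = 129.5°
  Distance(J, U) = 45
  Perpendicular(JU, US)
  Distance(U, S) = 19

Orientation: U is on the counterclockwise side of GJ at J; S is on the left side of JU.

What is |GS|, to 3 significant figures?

60.0

G is at the origin; GJ runs at 28.9° with length 23.5, so J = 23.5·(cos 28.9°, sin 28.9°) = (20.6, 11.4). ∠GJU = 129.5°, so JU runs at 28.9° + (180° − 129.5°) = 79.4° from the x-axis; with |JU| = 45.0, U = J + 45.0·(cos 79.4°, sin 79.4°) = (28.9, 55.6). JU is perpendicular to US; with |US| = 19.0 on the left of JU, S = U + 19.0·(-0.983, 0.184) = (10.2, 59.1). Then |GS| = |S − G| = 60.0.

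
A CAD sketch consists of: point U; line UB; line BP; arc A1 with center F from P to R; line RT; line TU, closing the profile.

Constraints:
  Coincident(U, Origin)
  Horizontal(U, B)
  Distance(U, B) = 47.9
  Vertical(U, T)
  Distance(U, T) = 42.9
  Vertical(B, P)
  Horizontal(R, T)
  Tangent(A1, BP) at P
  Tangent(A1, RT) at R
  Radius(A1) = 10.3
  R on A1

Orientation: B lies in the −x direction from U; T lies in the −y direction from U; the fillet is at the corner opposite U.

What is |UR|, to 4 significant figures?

57.05

U is at the origin; UB is horizontal with |UB| = 47.9 and B on the −x side, so B = (-47.90, 0.000). U and T share the same x with |UT| = 42.9 and T on the −y side, so T = (0.000, -42.90). The virtual corner opposite U is at (-47.90, -42.90). Tangency of A1 to BP means the radius FP is perpendicular to BP and the tangent condition forces FR to be normal to RT, with radius 10.3, so the center F sits 10.3 in from both sides at F = (-37.60, -32.60). That places the tangent points at P = (-47.90, -32.60) on BP and R = (-37.60, -42.90) on RT. Then |UR| = |R − U| = 57.05.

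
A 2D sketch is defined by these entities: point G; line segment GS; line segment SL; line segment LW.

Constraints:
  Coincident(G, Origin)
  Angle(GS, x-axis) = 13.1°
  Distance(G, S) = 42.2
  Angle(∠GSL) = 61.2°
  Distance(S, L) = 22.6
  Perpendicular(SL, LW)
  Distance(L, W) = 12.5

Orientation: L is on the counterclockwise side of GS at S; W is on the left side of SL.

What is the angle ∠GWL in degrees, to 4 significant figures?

174.7°

G is at the origin; GS runs at 13.1° with length 42.2, so S = 42.2·(cos 13.1°, sin 13.1°) = (41.10, 9.565). ∠GSL = 61.2°, so SL runs at 13.1° + (180° − 61.2°) = 131.9° from the x-axis; with |SL| = 22.6, L = S + 22.6·(cos 131.9°, sin 131.9°) = (26.01, 26.39). SL ⟂ LW; with |LW| = 12.5 on the left of SL, W = L + 12.5·(-0.7443, -0.6678) = (16.70, 18.04). Then cos ∠GWL = WG·WL / (|WG||WL|), giving 174.7°.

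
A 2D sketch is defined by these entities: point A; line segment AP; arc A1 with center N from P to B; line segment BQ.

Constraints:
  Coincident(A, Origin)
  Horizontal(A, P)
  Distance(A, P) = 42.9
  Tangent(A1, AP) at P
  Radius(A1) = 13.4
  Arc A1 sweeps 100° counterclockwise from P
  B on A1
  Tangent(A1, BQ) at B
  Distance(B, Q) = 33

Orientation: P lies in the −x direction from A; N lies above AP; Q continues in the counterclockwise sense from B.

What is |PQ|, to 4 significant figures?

48.80

A is at the origin; A and P share the same y with |AP| = 42.9 and P on the −x side, so P = (-42.90, 0.000). Since A1 is tangent to AP there, NP ⟂ AP, so N = P + (0, 13.4) = (-42.90, 13.40). On A1, P sits at bearing -90° from N; a 100° counterclockwise sweep puts B at bearing 10°, so B = N + 13.4·(cos 10°, sin 10°) = (-29.70, 15.73). A1 meets BQ tangentially, so NB is at right angles to BQ, so BQ runs along (−sin 10°, cos 10°); with |BQ| = 33.0, Q = (-35.43, 48.23). Then |PQ| = |Q − P| = 48.80.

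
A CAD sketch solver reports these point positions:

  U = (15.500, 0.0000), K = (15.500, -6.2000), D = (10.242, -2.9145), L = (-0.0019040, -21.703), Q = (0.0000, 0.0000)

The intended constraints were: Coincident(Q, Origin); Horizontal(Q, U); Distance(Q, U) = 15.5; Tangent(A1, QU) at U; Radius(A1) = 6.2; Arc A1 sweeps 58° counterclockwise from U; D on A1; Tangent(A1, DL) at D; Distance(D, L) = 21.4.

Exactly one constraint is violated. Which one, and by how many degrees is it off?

Tangent(A1, DL) at D — off by 3.40°.

Q = (0.00, 0.00) ✓; Q.y = 0.00, U.y = 0.00 ✓; |QU| = 15.50 ✓; ∠(KU, UQ) = 90.00° ✓; |KU| = 6.200 ✓; bearing(K→D) − bearing(K→U) = 58.00° ✓; |KD| = 6.200 ✓; ∠(KD, DL) = 86.60° ✗; |DL| = 21.40 ✓.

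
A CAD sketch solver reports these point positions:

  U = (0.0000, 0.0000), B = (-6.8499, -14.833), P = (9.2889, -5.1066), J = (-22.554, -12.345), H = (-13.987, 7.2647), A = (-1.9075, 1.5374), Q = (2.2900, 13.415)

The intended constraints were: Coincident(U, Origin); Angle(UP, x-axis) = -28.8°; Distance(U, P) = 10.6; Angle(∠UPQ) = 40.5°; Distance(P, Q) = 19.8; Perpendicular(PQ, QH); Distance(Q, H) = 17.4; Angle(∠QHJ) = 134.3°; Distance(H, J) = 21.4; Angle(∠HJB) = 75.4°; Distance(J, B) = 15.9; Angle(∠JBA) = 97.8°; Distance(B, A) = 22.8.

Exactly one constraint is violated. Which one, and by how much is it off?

Distance(B, A) = 22.8 — off by 5.70.

U = (0.00, 0.00) ✓; UP at -28.80° ✓; |UP| = 10.60 ✓; ∠UPQ = 40.50° ✓; |PQ| = 19.80 ✓; ∠(PQ, QH) = 90.00° ✓; |QH| = 17.40 ✓; ∠QHJ = 134.3° ✓; |HJ| = 21.40 ✓; ∠HJB = 75.40° ✓; |JB| = 15.90 ✓; ∠JBA = 97.80° ✓; |BA| = 17.10 ✗.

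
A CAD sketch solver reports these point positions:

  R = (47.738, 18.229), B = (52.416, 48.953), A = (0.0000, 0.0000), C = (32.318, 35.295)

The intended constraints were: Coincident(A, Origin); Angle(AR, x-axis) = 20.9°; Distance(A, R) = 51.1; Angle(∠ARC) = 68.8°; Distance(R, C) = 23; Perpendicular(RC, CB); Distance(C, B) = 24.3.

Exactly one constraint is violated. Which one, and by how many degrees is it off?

Perpendicular(RC, CB) — off by 7.90°.

A = (0.00, 0.00) ✓; AR at 20.90° ✓; |AR| = 51.10 ✓; ∠ARC = 68.80° ✓; |RC| = 23.00 ✓; ∠(RC, CB) = 97.90° ✗; |CB| = 24.30 ✓.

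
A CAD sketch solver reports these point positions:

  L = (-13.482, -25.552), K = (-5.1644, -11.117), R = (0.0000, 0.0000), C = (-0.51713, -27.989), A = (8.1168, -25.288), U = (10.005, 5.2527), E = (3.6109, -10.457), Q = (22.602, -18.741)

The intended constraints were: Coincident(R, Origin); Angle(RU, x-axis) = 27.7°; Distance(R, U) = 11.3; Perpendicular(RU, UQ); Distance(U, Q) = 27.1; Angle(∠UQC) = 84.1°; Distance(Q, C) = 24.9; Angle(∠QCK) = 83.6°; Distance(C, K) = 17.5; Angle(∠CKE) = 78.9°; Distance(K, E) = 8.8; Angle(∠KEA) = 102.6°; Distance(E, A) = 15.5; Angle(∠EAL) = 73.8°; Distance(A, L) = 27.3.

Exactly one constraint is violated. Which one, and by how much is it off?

Distance(A, L) = 27.3 — off by 5.70.

R = (0.00, 0.00) ✓; RU at 27.70° ✓; |RU| = 11.30 ✓; ∠(RU, UQ) = 90.00° ✓; |UQ| = 27.10 ✓; ∠UQC = 84.10° ✓; |QC| = 24.90 ✓; ∠QCK = 83.60° ✓; |CK| = 17.50 ✓; ∠CKE = 78.90° ✓; |KE| = 8.800 ✓; ∠KEA = 102.6° ✓; |EA| = 15.50 ✓; ∠EAL = 73.80° ✓; |AL| = 21.60 ✗.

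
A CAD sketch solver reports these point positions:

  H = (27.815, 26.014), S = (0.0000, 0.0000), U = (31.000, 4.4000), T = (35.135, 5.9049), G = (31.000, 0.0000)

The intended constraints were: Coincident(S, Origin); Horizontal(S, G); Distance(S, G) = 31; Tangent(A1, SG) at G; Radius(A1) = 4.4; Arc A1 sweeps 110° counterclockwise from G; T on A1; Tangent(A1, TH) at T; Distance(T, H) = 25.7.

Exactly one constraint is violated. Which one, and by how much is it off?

Distance(T, H) = 25.7 — off by 4.30.

S = (0.00, 0.00) ✓; S.y = 0.00, G.y = 0.00 ✓; |SG| = 31.00 ✓; ∠(UG, GS) = 90.00° ✓; |UG| = 4.400 ✓; bearing(U→T) − bearing(U→G) = 110.0° ✓; |UT| = 4.400 ✓; ∠(UT, TH) = 90.00° ✓; |TH| = 21.40 ✗.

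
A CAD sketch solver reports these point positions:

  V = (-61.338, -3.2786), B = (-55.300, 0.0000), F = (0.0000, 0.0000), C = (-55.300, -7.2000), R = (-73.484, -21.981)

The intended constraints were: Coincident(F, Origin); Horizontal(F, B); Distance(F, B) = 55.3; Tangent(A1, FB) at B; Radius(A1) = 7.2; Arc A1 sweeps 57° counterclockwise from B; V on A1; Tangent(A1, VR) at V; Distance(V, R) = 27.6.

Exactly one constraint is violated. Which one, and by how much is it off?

Distance(V, R) = 27.6 — off by 5.30.

F = (0.00, 0.00) ✓; F.y = 0.00, B.y = 0.00 ✓; |FB| = 55.30 ✓; ∠(CB, BF) = 90.00° ✓; |CB| = 7.200 ✓; bearing(C→V) − bearing(C→B) = 57.00° ✓; |CV| = 7.200 ✓; ∠(CV, VR) = 90.00° ✓; |VR| = 22.30 ✗.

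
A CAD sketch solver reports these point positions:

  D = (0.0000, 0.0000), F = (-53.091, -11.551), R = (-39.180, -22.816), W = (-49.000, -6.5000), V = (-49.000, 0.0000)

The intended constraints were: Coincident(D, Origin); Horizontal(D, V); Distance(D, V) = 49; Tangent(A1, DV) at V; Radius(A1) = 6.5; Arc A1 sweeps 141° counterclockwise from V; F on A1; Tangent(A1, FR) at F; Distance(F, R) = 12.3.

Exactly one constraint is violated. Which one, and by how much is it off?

Distance(F, R) = 12.3 — off by 5.60.

D = (0.00, 0.00) ✓; D.y = 0.00, V.y = 0.00 ✓; |DV| = 49.00 ✓; ∠(WV, VD) = 90.00° ✓; |WV| = 6.500 ✓; bearing(W→F) − bearing(W→V) = 141.0° ✓; |WF| = 6.500 ✓; ∠(WF, FR) = 89.99° ✓; |FR| = 17.90 ✗.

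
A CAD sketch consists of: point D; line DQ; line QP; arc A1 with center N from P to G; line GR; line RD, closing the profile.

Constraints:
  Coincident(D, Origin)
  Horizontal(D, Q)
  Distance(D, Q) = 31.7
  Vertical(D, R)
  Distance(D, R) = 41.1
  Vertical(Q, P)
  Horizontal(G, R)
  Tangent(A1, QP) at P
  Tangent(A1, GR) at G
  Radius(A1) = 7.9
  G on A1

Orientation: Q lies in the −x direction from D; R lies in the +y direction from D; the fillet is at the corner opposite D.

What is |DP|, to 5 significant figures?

45.903

D is at the origin; DQ is horizontal with |DQ| = 31.7 and Q on the −x side, so Q = (-31.700, 0.0000). D and R share the same x with |DR| = 41.1 and R on the +y side, so R = (0.0000, 41.100). The virtual corner opposite D is at (-31.700, 41.100). A1 meets QP tangentially, so NP is at right angles to QP and tangency of A1 to GR means the radius NG is perpendicular to GR, with radius 7.9, so the center N sits 7.9 in from both sides at N = (-23.800, 33.200). That places the tangent points at P = (-31.700, 33.200) on QP and G = (-23.800, 41.100) on GR. Then |DP| = |P − D| = 45.903.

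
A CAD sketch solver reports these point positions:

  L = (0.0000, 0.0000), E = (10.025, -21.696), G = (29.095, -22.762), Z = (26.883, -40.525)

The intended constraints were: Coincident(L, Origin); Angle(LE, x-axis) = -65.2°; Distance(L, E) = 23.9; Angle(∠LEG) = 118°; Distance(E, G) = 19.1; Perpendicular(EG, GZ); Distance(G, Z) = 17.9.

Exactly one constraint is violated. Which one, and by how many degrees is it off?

Perpendicular(EG, GZ) — off by 3.90°.

L = (0.00, 0.00) ✓; LE at -65.20° ✓; |LE| = 23.90 ✓; ∠LEG = 118.0° ✓; |EG| = 19.10 ✓; ∠(EG, GZ) = 93.90° ✗; |GZ| = 17.90 ✓.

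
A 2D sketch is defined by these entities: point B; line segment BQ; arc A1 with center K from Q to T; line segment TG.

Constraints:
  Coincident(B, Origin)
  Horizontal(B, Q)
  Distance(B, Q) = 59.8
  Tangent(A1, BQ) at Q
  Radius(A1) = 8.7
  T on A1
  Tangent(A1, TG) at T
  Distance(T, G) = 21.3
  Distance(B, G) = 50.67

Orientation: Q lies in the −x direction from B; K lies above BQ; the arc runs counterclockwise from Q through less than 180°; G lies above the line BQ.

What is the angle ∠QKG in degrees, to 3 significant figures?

136°

B is at the origin; B and Q share the same y with |BQ| = 59.8 and Q on the −x side, so Q = (-59.8, 0.00). The tangent condition forces KQ to be normal to BQ, so K = Q + (0, 8.7) = (-59.8, 8.70). Since KT ⟂ TG (tangency), |KG| = √(8.7² + 21.3²) = 23.0 regardless of where T sits on A1. So G lies on both circle(B, 50.67) and circle(K, 23.0); the above-BQ intersection is G = (-43.9, 25.3). T is the foot of the tangent from G: T = (-51.7, 5.51).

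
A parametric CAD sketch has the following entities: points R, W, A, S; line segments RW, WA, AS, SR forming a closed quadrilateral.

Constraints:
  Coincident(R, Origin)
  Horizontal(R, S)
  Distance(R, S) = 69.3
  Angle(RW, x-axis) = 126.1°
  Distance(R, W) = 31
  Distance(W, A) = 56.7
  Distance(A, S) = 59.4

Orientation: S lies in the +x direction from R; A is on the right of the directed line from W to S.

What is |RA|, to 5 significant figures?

25.722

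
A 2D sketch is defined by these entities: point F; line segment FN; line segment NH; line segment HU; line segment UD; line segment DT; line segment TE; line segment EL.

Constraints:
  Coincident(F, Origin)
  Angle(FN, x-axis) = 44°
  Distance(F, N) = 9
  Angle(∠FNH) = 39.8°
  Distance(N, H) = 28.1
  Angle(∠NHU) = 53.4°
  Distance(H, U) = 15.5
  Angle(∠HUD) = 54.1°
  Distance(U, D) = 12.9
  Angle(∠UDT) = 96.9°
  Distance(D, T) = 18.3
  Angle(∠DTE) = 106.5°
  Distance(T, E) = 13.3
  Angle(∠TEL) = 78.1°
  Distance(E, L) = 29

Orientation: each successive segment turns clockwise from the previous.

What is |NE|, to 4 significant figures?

40.44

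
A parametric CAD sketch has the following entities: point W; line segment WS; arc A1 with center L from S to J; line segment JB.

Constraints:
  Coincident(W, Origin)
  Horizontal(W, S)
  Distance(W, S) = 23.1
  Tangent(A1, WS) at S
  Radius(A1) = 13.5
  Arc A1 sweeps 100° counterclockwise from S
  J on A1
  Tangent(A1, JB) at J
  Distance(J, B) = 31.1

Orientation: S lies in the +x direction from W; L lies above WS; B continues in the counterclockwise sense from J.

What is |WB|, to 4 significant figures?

55.86

W is at the origin; W and S share the same y with |WS| = 23.1 and S on the +x side, so S = (23.10, 0.000). Since A1 is tangent to WS there, LS ⟂ WS, so L = S + (0, 13.5) = (23.10, 13.50). On A1, S sits at bearing -90° from L; a 100° counterclockwise sweep puts J at bearing 10°, so J = L + 13.5·(cos 10°, sin 10°) = (36.39, 15.84). The tangent condition forces LJ to be normal to JB, so JB runs along (−sin 10°, cos 10°); with |JB| = 31.1, B = (30.99, 46.47). Then |WB| = |B − W| = 55.86.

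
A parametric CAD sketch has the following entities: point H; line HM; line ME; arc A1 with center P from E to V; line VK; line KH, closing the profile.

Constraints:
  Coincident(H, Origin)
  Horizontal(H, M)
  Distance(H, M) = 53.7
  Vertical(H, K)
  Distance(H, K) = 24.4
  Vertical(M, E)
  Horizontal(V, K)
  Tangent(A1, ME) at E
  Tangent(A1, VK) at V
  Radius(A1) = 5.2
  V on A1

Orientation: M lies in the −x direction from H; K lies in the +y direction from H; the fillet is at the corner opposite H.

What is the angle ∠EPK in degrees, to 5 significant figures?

173.88°

The virtual corner opposite H is at (-53.700, 24.400). The tangent condition forces PE to be normal to ME and the tangent condition forces PV to be normal to VK, with radius 5.2, so the center P sits 5.2 in from both sides at P = (-48.500, 19.200). That places the tangent points at E = (-53.700, 19.200) on ME and V = (-48.500, 24.400) on VK. Then cos ∠EPK = PE·PK / (|PE||PK|), giving 173.88°.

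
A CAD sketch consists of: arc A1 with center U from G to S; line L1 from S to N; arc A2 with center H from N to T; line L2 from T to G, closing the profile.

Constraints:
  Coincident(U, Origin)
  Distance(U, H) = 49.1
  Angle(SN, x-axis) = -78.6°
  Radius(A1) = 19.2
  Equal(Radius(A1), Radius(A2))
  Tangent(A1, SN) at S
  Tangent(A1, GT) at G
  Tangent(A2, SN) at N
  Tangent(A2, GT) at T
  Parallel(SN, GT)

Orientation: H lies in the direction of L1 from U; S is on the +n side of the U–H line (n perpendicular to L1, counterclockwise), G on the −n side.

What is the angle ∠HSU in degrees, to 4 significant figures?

68.64°

The slot axis is L1's direction at -78.6°, so u = (cos -78.6°, sin -78.6°) = (0.1977, -0.9803) and n = (−sin -78.6°, cos -78.6°) = (0.9803, 0.1977). U is at the origin and H lies 49.1 along u from U, so H = 49.1·u = (9.705, -48.13). Tangency of A1 to both parallel lines with radius 19.2 puts S and G at U ± 19.2·n: S = (18.82, 3.795), G = (-18.82, -3.795). Then cos ∠HSU = SH·SU / (|SH||SU|), giving 68.64°.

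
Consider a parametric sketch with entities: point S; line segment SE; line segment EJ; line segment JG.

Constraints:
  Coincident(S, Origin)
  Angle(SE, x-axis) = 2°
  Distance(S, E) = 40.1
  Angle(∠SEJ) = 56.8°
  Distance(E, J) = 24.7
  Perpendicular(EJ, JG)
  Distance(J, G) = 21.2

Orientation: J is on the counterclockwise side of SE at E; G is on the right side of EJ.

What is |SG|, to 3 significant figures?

54.8

S is at the origin; SE runs at 2.0° with length 40.1, so E = 40.1·(cos 2.0°, sin 2.0°) = (40.1, 1.40). ∠SEJ = 56.8°, so EJ runs at 2.0° + (180° − 56.8°) = 125° from the x-axis; with |EJ| = 24.7, J = E + 24.7·(cos 125°, sin 125°) = (25.8, 21.6). EJ ⟂ JG; with |JG| = 21.2 on the right of EJ, G = J + 21.2·(0.817, 0.576) = (43.2, 33.8). Then |SG| = |G − S| = 54.8.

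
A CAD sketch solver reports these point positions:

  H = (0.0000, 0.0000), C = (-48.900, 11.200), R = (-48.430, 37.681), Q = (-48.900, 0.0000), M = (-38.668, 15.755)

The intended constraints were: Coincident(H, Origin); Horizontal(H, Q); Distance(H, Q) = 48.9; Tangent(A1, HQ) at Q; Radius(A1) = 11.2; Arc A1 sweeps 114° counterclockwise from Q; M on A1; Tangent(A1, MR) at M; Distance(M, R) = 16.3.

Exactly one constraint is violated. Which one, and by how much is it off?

Distance(M, R) = 16.3 — off by 7.70.

H = (0.00, 0.00) ✓; H.y = 0.00, Q.y = 0.00 ✓; |HQ| = 48.90 ✓; ∠(CQ, QH) = 90.00° ✓; |CQ| = 11.20 ✓; bearing(C→M) − bearing(C→Q) = 114.0° ✓; |CM| = 11.20 ✓; ∠(CM, MR) = 90.00° ✓; |MR| = 24.00 ✗.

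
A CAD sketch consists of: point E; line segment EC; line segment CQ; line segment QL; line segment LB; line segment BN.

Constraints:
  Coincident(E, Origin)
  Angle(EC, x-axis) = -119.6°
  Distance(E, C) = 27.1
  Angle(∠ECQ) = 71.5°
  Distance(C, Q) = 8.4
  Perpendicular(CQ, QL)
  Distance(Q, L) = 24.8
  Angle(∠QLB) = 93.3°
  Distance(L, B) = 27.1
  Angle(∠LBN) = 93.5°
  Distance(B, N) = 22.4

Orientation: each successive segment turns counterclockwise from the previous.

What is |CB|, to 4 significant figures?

32.29

E is at the origin; EC runs at -119.6° with length 27.1, so C = (-13.39, -23.56). ∠ECQ = 71.5° gives CQ at -11.10° from the x-axis; with |CQ| = 8.4, Q = (-5.143, -25.18). CQ ⟂ QL, so QL runs at 78.90°; with |QL| = 24.8, L = (-0.3684, -0.8444). ∠QLB = 93.3° gives LB at 165.6° from the x-axis; with |LB| = 27.1, B = (-26.62, 5.895). Then |CB| = |B − C| = 32.29.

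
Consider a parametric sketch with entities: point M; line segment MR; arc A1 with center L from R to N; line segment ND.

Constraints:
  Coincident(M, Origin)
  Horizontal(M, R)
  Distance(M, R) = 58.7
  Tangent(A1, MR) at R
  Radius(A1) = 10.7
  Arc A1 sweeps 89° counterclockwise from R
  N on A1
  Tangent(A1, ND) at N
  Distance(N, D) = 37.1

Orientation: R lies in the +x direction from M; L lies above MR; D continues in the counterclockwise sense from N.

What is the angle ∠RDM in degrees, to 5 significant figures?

42.393°

M is at the origin; M and R share the same y with |MR| = 58.7 and R on the +x side, so R = (58.700, 0.0000). Since A1 is tangent to MR there, LR ⟂ MR, so L = R + (0, 10.7) = (58.700, 10.700). On A1, R sits at bearing -90° from L; an 89° counterclockwise sweep puts N at bearing -1°, so N = L + 10.7·(cos -1°, sin -1°) = (69.398, 10.513). Tangency of A1 to ND means the radius LN is perpendicular to ND, so ND runs along (−sin -1°, cos -1°); with |ND| = 37.1, D = (70.046, 47.608). Then cos ∠RDM = DR·DM / (|DR||DM|), giving 42.393°.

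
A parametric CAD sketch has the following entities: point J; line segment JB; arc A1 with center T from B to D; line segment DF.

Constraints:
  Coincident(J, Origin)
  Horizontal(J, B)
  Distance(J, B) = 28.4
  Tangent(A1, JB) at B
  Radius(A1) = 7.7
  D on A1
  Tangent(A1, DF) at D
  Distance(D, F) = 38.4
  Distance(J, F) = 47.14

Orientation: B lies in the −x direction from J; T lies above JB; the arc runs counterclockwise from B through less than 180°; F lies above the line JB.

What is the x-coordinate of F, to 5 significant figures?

-15.271

Checks: |JB| = 28.40 ✓; |TD| = 7.700 ✓; ∠(TD, DF) = 90.00° ✓; |DF| = 38.40 ✓; |JF| = 47.14 ✓.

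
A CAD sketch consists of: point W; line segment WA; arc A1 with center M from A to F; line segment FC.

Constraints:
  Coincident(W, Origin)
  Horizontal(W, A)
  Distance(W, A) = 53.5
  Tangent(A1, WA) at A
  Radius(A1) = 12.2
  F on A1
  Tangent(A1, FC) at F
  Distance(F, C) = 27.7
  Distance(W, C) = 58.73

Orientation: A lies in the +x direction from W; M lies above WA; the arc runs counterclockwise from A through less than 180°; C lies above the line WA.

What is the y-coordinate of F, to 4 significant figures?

20.81

W is at the origin; W and A share the same y with |WA| = 53.5 and A on the +x side, so A = (53.50, 0.000). Since A1 is tangent to WA there, MA ⟂ WA, so M = A + (0, 12.2) = (53.50, 12.20). Since MF ⟂ FC (tangency), |MC| = √(12.2² + 27.7²) = 30.27 regardless of where F sits on A1. So C lies on both circle(W, 58.73) and circle(M, 30.27); the above-WA intersection is C = (42.59, 40.43). F is the foot of the tangent from C: F = (62.14, 20.81).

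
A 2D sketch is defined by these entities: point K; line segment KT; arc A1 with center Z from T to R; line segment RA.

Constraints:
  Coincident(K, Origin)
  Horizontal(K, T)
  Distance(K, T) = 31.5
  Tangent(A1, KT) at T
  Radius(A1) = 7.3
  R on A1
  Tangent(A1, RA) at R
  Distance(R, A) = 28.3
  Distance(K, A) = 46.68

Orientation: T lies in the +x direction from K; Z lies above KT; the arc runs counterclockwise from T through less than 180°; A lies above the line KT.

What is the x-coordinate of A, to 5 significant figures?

29.182

K is at the origin; K and T share the same y with |KT| = 31.5 and T on the +x side, so T = (31.500, 0.0000). Tangency of A1 to KT means the radius ZT is perpendicular to KT, so Z = T + (0, 7.3) = (31.500, 7.3000). Since ZR ⟂ RA (tangency), |ZA| = √(7.3² + 28.3²) = 29.226 regardless of where R sits on A1. So A lies on both circle(K, 46.68) and circle(Z, 29.226); the above-KT intersection is A = (29.182, 36.434). R is the foot of the tangent from A: R = (38.402, 9.6783).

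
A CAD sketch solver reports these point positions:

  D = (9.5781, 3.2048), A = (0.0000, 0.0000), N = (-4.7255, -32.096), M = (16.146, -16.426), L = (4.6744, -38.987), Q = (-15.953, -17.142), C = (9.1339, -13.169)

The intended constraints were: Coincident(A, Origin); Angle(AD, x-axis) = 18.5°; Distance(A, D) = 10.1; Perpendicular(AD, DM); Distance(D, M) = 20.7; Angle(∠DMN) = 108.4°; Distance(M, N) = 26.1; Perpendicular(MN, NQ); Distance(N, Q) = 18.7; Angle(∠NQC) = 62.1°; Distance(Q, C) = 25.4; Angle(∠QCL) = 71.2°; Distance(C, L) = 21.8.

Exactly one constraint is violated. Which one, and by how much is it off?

Distance(C, L) = 21.8 — off by 4.40.

A = (0.00, 0.00) ✓; AD at 18.50° ✓; |AD| = 10.10 ✓; ∠(AD, DM) = 90.00° ✓; |DM| = 20.70 ✓; ∠DMN = 108.4° ✓; |MN| = 26.10 ✓; ∠(MN, NQ) = 90.00° ✓; |NQ| = 18.70 ✓; ∠NQC = 62.10° ✓; |QC| = 25.40 ✓; ∠QCL = 71.20° ✓; |CL| = 26.20 ✗.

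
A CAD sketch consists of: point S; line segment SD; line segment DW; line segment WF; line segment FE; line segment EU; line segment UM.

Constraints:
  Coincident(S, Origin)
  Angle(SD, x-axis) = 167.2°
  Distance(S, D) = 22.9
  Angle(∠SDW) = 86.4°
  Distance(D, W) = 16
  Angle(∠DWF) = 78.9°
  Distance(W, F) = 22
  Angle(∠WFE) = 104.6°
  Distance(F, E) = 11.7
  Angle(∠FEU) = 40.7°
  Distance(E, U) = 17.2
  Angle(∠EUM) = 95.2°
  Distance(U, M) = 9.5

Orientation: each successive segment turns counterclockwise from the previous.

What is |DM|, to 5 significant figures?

25.640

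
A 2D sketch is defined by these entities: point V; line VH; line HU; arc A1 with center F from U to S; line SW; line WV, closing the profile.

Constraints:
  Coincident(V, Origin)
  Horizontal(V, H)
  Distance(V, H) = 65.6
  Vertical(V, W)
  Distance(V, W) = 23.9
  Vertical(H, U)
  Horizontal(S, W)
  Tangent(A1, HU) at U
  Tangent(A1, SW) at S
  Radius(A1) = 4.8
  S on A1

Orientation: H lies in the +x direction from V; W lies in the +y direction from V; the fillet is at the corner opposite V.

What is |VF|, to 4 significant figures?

63.73

V and W share the same x with |VW| = 23.9 and W on the +y side, so W = (0.000, 23.90). The virtual corner opposite V is at (65.60, 23.90). A1 meets HU tangentially, so FU is at right angles to HU and tangency of A1 to SW means the radius FS is perpendicular to SW, with radius 4.8, so the center F sits 4.8 in from both sides at F = (60.80, 19.10). Then |VF| = |F − V| = 63.73.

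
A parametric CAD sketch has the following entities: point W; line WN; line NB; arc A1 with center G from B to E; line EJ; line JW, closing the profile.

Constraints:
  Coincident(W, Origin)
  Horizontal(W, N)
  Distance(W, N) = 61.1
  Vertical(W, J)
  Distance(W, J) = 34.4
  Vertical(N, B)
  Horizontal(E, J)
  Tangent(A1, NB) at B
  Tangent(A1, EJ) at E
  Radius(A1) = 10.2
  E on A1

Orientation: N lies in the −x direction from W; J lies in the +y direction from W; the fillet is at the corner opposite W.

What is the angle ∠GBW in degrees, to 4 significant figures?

21.61°

The virtual corner opposite W is at (-61.10, 34.40). The tangent condition forces GB to be normal to NB and A1 meets EJ tangentially, so GE is at right angles to EJ, with radius 10.2, so the center G sits 10.2 in from both sides at G = (-50.90, 24.20). That places the tangent points at B = (-61.10, 24.20) on NB and E = (-50.90, 34.40) on EJ. Then cos ∠GBW = BG·BW / (|BG||BW|), giving 21.61°.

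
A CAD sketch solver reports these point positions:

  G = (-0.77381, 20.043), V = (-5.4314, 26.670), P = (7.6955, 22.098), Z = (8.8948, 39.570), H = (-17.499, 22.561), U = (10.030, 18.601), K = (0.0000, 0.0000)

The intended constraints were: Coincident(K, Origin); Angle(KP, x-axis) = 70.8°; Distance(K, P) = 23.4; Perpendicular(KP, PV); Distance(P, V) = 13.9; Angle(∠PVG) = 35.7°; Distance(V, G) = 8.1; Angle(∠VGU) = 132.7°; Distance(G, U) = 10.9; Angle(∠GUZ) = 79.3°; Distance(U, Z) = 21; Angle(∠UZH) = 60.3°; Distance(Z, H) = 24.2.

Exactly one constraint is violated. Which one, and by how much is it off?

Distance(Z, H) = 24.2 — off by 7.20.

K = (0.00, 0.00) ✓; KP at 70.80° ✓; |KP| = 23.40 ✓; ∠(KP, PV) = 90.00° ✓; |PV| = 13.90 ✓; ∠PVG = 35.70° ✓; |VG| = 8.100 ✓; ∠VGU = 132.7° ✓; |GU| = 10.90 ✓; ∠GUZ = 79.30° ✓; |UZ| = 21.00 ✓; ∠UZH = 60.30° ✓; |ZH| = 31.40 ✗.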